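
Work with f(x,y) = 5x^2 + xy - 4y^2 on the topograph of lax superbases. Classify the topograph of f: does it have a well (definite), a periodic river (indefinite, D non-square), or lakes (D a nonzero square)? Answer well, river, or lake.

D = b²−4ac = 1² − 4·5·(-4) = 81
D = 9² is a perfect square ⇒ form factors over ℤ ⇒ lakes

lake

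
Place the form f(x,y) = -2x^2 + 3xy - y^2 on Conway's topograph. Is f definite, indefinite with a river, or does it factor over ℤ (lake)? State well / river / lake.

D = b²−4ac = 3² − 4·(-2)·(-1) = 1
D = 1² is a perfect square ⇒ form factors over ℤ ⇒ lakes

lake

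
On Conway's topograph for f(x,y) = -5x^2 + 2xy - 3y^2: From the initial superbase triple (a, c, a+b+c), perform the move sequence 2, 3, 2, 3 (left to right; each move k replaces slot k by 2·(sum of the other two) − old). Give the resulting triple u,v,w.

start (-5,-3,-6) = (f(1,0),f(0,1),f(1,1))
replace slot 2: 2·((-5)+(-6)) − (-3) = -19 → (-5,-19,-6)
replace slot 3: 2·((-5)+(-19)) − (-6) = -42 → (-5,-19,-42)
replace slot 2: 2·((-5)+(-42)) − (-19) = -75 → (-5,-75,-42)
replace slot 3: 2·((-5)+(-75)) − (-42) = -118 → (-5,-75,-118)

-5,-75,-118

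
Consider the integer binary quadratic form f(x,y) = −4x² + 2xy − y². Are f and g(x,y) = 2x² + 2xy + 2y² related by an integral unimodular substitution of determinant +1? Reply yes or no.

D₁ = -12, D₂ = -12
f is negative-definite; reduce −f:
−f: flip: (4,-2,1)→(1,2,4)
−f: translate: b→0 (≡2 mod 2), so (1,2,4)→(1,0,3)
−f: reduced (well bottom): (1,0,3) with a≤c, −a<b≤a
flip sign back: reduced form of f is (-1,0,-3)
g: reduced (well bottom): (2,2,2) with a≤c, −a<b≤a
reduced forms (-1, 0, -3) vs (2, 2, 2) ⇒ inequivalent

no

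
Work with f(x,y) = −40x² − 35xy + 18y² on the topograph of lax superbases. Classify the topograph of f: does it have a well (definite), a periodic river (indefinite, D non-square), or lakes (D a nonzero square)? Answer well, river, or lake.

D = b²−4ac = (-35)² − 4·(-40)·18 = 4105
D > 0 non-square ⇒ indefinite ⇒ periodic river

river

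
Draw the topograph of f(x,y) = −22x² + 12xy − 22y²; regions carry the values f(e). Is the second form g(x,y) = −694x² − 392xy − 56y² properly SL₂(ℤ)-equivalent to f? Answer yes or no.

D₁ = -1792, D₂ = -1792
f is negative-definite; reduce −f:
−f: flip: (22,-12,22)→(22,12,22)
−f: reduced (well bottom): (22,12,22) with a≤c, −a<b≤a
flip sign back: reduced form of f is (-22,-12,-22)
g is negative-definite; reduce −g:
−g: flip: (694,392,56)→(56,-392,694)
−g: translate: b→56 (≡-392 mod 112), so (56,-392,694)→(56,56,22)
−g: flip: (56,56,22)→(22,-56,56)
−g: translate: b→-12 (≡-56 mod 44), so (22,-56,56)→(22,-12,22)
−g: flip: (22,-12,22)→(22,12,22)
−g: reduced (well bottom): (22,12,22) with a≤c, −a<b≤a
flip sign back: reduced form of g is (-22,-12,-22)
reduced forms (-22, -12, -22) vs (-22, -12, -22) ⇒ equivalent

yes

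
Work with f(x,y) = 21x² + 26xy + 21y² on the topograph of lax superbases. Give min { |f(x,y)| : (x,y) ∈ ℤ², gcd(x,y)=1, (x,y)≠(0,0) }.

translate: b→-16 (≡26 mod 42), so (21,26,21)→(21,-16,16)
flip: (21,-16,16)→(16,16,21)
reduced (well bottom): (16,16,21) with a≤c, −a<b≤a
well minimum = a = 16

16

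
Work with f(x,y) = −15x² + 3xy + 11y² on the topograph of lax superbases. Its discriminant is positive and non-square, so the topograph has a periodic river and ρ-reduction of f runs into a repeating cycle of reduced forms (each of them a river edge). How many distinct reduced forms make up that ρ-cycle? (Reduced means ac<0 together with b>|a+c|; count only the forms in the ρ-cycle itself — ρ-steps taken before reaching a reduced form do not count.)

D = 669, ⌊√D⌋ = 25
descent: ρ → (11,19,-7)  [lands on river]
river: ρ → (-7,23,5)
river: ρ → (5,17,-19)
river: ρ → (-19,21,3)
river: ρ → (3,21,-19)
river: ρ → (-19,17,5)
river: ρ → (5,23,-7)
river: ρ → (-7,19,11)
river: ρ → (11,25,-1)
river: ρ → (-1,25,11)
ρ-cycle length = 10 (tail of 1 descent step not counted)

10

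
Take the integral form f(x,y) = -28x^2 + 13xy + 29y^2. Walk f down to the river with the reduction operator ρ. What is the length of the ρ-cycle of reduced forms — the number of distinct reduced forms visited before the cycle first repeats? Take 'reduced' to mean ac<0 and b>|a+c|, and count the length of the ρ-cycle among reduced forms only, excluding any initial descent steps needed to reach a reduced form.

D = 3417, ⌊√D⌋ = 58
river: ρ → (29,45,-12)
river: ρ → (-12,51,17)
river: ρ → (17,51,-12)
river: ρ → (-12,45,29)
river: ρ → (29,13,-28)
river: ρ → (-28,43,14)
river: ρ → (14,41,-31)
river: ρ → (-31,21,24)
river: ρ → (24,27,-28)
river: ρ → (-28,29,23)
river: ρ → (23,17,-34)
river: ρ → (-34,51,6)
river: ρ → (6,57,-7)
river: ρ → (-7,55,14)
river: ρ → (14,57,-3)
river: ρ → (-3,57,14)
river: ρ → (14,55,-7)
river: ρ → (-7,57,6)
river: ρ → (6,51,-34)
river: ρ → (-34,17,23)
river: ρ → (23,29,-28)
river: ρ → (-28,27,24)
river: ρ → (24,21,-31)
river: ρ → (-31,41,14)
river: ρ → (14,43,-28)
river: ρ → (-28,13,29)
ρ-cycle length = 26 (tail of 0 descent steps not counted)

26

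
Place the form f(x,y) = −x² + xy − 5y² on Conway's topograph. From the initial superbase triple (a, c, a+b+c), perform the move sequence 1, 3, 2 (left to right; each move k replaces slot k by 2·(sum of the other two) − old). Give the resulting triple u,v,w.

start (-1,-5,-5) = (f(1,0),f(0,1),f(1,1))
replace slot 1: 2·((-5)+(-5)) − (-1) = -19 → (-19,-5,-5)
replace slot 3: 2·((-19)+(-5)) − (-5) = -43 → (-19,-5,-43)
replace slot 2: 2·((-19)+(-43)) − (-5) = -119 → (-19,-119,-43)

-19,-119,-43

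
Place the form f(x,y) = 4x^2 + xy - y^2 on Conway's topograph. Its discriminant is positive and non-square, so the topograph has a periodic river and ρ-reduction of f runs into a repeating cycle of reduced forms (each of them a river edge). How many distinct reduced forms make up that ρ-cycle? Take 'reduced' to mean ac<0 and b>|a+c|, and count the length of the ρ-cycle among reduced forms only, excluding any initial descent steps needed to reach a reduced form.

D = 17, ⌊√D⌋ = 4
descent: ρ → (-1,3,2)  [lands on river]
river: ρ → (2,1,-2)
river: ρ → (-2,3,1)
river: ρ → (1,3,-2)
river: ρ → (-2,1,2)
river: ρ → (2,3,-1)
ρ-cycle length = 6 (tail of 1 descent step not counted)

6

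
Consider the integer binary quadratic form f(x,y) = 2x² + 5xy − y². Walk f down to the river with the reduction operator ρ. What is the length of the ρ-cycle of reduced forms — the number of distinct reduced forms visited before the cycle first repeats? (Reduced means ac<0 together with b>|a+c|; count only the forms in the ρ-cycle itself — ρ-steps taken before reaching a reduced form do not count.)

D = 33, ⌊√D⌋ = 5
river: ρ → (-1,5,2)
river: ρ → (2,3,-3)
river: ρ → (-3,3,2)
river: ρ → (2,5,-1)
ρ-cycle length = 4 (tail of 0 descent steps not counted)

4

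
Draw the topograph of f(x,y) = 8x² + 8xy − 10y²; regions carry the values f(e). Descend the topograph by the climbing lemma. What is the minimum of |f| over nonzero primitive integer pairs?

river: ρ → (-10,12,6)
river: ρ → (6,12,-10)
river: ρ → (-10,8,8)
river: ρ → (8,8,-10)
closes: descent 0, river 4
min |a| on river = 6

6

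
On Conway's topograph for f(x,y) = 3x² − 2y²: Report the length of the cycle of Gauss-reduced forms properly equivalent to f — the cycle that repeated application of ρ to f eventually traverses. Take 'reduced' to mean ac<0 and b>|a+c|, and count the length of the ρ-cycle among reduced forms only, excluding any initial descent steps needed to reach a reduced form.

D = 24, ⌊√D⌋ = 4
descent: ρ → (-2,4,1)  [lands on river]
river: ρ → (1,4,-2)
ρ-cycle length = 2 (tail of 1 descent step not counted)

2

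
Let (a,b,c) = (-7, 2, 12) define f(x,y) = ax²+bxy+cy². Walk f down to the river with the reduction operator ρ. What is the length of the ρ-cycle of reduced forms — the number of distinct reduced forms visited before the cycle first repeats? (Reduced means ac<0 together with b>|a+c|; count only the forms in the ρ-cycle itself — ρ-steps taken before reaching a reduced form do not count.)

D = 340, ⌊√D⌋ = 18
descent: ρ → (12,-2,-7)
descent: ρ → (-7,16,3)  [lands on river]
river: ρ → (3,14,-12)
river: ρ → (-12,10,5)
river: ρ → (5,10,-12)
river: ρ → (-12,14,3)
river: ρ → (3,16,-7)
river: ρ → (-7,12,7)
river: ρ → (7,16,-3)
river: ρ → (-3,14,12)
river: ρ → (12,10,-5)
river: ρ → (-5,10,12)
river: ρ → (12,14,-3)
river: ρ → (-3,16,7)
river: ρ → (7,12,-7)
ρ-cycle length = 14 (tail of 2 descent steps not counted)

14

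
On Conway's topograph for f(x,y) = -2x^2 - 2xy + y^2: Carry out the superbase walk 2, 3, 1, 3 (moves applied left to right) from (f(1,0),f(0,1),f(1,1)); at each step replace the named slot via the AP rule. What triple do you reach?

start (-2,1,-3) = (f(1,0),f(0,1),f(1,1))
replace slot 2: 2·((-2)+(-3)) − 1 = -11 → (-2,-11,-3)
replace slot 3: 2·((-2)+(-11)) − (-3) = -23 → (-2,-11,-23)
replace slot 1: 2·((-11)+(-23)) − (-2) = -66 → (-66,-11,-23)
replace slot 3: 2·((-66)+(-11)) − (-23) = -131 → (-66,-11,-131)

-66,-11,-131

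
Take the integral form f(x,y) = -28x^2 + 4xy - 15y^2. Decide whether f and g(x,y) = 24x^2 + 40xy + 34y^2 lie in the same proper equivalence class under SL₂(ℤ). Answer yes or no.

D₁ = -1664, D₂ = -1664
f is negative-definite; reduce −f:
−f: flip: (28,-4,15)→(15,4,28)
−f: reduced (well bottom): (15,4,28) with a≤c, −a<b≤a
flip sign back: reduced form of f is (-15,-4,-28)
g: translate: b→-8 (≡40 mod 48), so (24,40,34)→(24,-8,18)
g: flip: (24,-8,18)→(18,8,24)
g: reduced (well bottom): (18,8,24) with a≤c, −a<b≤a
reduced forms (-15, -4, -28) vs (18, 8, 24) ⇒ inequivalent

no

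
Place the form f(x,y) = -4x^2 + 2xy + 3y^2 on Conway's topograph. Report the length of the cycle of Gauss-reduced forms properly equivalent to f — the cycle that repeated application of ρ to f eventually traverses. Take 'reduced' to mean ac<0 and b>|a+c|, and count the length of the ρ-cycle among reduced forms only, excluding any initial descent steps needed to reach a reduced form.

D = 52, ⌊√D⌋ = 7
river: ρ → (3,4,-3)
river: ρ → (-3,2,4)
river: ρ → (4,6,-1)
river: ρ → (-1,6,4)
river: ρ → (4,2,-3)
river: ρ → (-3,4,3)
river: ρ → (3,2,-4)
river: ρ → (-4,6,1)
river: ρ → (1,6,-4)
river: ρ → (-4,2,3)
ρ-cycle length = 10 (tail of 0 descent steps not counted)

10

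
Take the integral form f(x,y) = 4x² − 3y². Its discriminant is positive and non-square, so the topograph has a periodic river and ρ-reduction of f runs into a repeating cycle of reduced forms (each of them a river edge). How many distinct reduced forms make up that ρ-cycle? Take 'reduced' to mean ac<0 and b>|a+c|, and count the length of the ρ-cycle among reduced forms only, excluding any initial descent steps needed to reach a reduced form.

D = 48, ⌊√D⌋ = 6
descent: ρ → (-3,6,1)  [lands on river]
river: ρ → (1,6,-3)
ρ-cycle length = 2 (tail of 1 descent step not counted)

2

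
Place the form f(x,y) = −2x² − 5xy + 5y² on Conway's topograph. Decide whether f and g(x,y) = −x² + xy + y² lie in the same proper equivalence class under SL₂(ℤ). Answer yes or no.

D₁ = 65, D₂ = 5
discriminants differ ⇒ not SL₂(ℤ)-equivalent

no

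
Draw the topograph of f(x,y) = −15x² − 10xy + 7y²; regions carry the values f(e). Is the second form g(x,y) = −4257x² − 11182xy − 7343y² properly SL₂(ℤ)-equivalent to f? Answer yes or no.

D₁ = 520, D₂ = 520
river cycle of f (length 10): (7, 10, -15), (-15, 20, 2), (2, 20, -15), (-15, 10, 7), (7, 18, -7), (-7, 10, 15), (15, 20, -2), (-2, 20, 15), (15, 10, -7), (-7, 18, 7)
river cycle of g (length 10): (-15, 20, 2), (2, 20, -15), (-15, 10, 7), (7, 18, -7), (-7, 10, 15), (15, 20, -2), (-2, 20, 15), (15, 10, -7), (-7, 18, 7), (7, 10, -15)
cycles coincide ⇒ equivalent

yes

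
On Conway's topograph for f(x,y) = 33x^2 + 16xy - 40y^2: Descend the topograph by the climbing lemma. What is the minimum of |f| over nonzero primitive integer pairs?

river: ρ → (-40,64,9)
river: ρ → (9,62,-47)
river: ρ → (-47,32,24)
river: ρ → (24,64,-15)
river: ρ → (-15,56,40)
river: ρ → (40,24,-31)
river: ρ → (-31,38,33)
river: ρ → (33,28,-36)
river: ρ → (-36,44,25)
river: ρ → (25,56,-24)
river: ρ → (-24,40,41)
river: ρ → (41,42,-23)
river: ρ → (-23,50,33)
river: ρ → (33,16,-40)
closes: descent 0, river 14
min |a| on river = 9

9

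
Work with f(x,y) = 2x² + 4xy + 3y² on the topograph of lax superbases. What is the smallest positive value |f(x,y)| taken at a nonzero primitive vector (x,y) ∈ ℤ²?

translate: b→0 (≡4 mod 4), so (2,4,3)→(2,0,1)
flip: (2,0,1)→(1,0,2)
reduced (well bottom): (1,0,2) with a≤c, −a<b≤a
well minimum = a = 1

1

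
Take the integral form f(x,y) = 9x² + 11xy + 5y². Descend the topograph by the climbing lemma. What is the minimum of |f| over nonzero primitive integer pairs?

translate: b→-7 (≡11 mod 18), so (9,11,5)→(9,-7,3)
flip: (9,-7,3)→(3,7,9)
translate: b→1 (≡7 mod 6), so (3,7,9)→(3,1,5)
reduced (well bottom): (3,1,5) with a≤c, −a<b≤a
well minimum = a = 3

3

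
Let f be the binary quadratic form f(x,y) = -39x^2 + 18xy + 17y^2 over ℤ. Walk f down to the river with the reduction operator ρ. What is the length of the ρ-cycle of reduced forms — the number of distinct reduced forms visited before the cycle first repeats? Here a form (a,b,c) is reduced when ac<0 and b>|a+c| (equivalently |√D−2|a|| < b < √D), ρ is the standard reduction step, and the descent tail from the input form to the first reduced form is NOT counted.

D = 2976, ⌊√D⌋ = 54
descent: ρ → (17,50,-7)  [lands on river]
river: ρ → (-7,48,24)
river: ρ → (24,48,-7)
river: ρ → (-7,50,17)
river: ρ → (17,52,-4)
river: ρ → (-4,52,17)
ρ-cycle length = 6 (tail of 1 descent step not counted)

6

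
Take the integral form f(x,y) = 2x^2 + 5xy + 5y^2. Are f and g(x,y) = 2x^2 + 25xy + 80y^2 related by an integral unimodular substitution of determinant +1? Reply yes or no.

D₁ = -15, D₂ = -15
f: translate: b→1 (≡5 mod 4), so (2,5,5)→(2,1,2)
f: reduced (well bottom): (2,1,2) with a≤c, −a<b≤a
g: translate: b→1 (≡25 mod 4), so (2,25,80)→(2,1,2)
g: reduced (well bottom): (2,1,2) with a≤c, −a<b≤a
reduced forms (2, 1, 2) vs (2, 1, 2) ⇒ equivalent

yes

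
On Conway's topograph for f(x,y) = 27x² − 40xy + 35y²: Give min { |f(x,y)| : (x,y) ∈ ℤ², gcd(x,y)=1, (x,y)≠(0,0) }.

translate: b→14 (≡-40 mod 54), so (27,-40,35)→(27,14,22)
flip: (27,14,22)→(22,-14,27)
reduced (well bottom): (22,-14,27) with a≤c, −a<b≤a
well minimum = a = 22

22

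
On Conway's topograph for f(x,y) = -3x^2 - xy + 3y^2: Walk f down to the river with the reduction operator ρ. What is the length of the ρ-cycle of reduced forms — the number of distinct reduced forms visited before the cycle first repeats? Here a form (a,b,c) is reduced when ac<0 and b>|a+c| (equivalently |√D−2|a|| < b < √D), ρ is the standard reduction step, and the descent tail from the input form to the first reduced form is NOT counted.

D = 37, ⌊√D⌋ = 6
descent: ρ → (3,1,-3)  [lands on river]
river: ρ → (-3,5,1)
river: ρ → (1,5,-3)
river: ρ → (-3,1,3)
river: ρ → (3,5,-1)
river: ρ → (-1,5,3)
ρ-cycle length = 6 (tail of 1 descent step not counted)

6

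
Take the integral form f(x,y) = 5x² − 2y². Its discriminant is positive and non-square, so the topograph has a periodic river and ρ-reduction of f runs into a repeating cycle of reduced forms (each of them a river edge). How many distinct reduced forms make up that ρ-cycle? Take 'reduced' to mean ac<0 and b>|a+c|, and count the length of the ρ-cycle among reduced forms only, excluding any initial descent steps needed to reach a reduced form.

D = 40, ⌊√D⌋ = 6
descent: ρ → (-2,4,3)  [lands on river]
river: ρ → (3,2,-3)
river: ρ → (-3,4,2)
river: ρ → (2,4,-3)
river: ρ → (-3,2,3)
river: ρ → (3,4,-2)
ρ-cycle length = 6 (tail of 1 descent step not counted)

6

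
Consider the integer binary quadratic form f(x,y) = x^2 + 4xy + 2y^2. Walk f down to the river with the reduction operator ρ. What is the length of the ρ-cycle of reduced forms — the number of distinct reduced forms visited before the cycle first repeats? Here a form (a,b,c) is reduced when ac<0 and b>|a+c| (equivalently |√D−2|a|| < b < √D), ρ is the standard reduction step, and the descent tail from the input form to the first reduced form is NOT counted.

D = 8, ⌊√D⌋ = 2
descent: ρ → (2,0,-1)
descent: ρ → (-1,2,1)  [lands on river]
river: ρ → (1,2,-1)
ρ-cycle length = 2 (tail of 2 descent steps not counted)

2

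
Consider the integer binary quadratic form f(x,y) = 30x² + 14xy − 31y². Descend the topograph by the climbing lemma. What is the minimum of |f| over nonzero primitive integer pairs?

river: ρ → (-31,48,13)
river: ρ → (13,56,-15)
river: ρ → (-15,34,46)
river: ρ → (46,58,-3)
river: ρ → (-3,62,6)
river: ρ → (6,58,-23)
river: ρ → (-23,34,30)
river: ρ → (30,26,-27)
river: ρ → (-27,28,29)
river: ρ → (29,30,-26)
river: ρ → (-26,22,33)
river: ρ → (33,44,-15)
river: ρ → (-15,46,30)
river: ρ → (30,14,-31)
closes: descent 0, river 14
min |a| on river = 3

3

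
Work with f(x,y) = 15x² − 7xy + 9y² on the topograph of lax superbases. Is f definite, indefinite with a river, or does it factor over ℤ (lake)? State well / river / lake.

D = b²−4ac = (-7)² − 4·15·9 = -491
D < 0 ⇒ definite ⇒ every region one sign ⇒ single well

well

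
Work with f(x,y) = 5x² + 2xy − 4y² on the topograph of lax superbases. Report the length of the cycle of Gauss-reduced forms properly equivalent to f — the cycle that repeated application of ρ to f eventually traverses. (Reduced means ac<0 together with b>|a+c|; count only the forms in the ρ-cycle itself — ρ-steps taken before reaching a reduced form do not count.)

D = 84, ⌊√D⌋ = 9
river: ρ → (-4,6,3)
river: ρ → (3,6,-4)
river: ρ → (-4,2,5)
river: ρ → (5,8,-1)
river: ρ → (-1,8,5)
river: ρ → (5,2,-4)
ρ-cycle length = 6 (tail of 0 descent steps not counted)

6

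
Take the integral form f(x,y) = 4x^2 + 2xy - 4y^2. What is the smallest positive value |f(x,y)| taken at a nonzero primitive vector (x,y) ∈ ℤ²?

river: ρ → (-4,6,2)
river: ρ → (2,6,-4)
river: ρ → (-4,2,4)
river: ρ → (4,6,-2)
river: ρ → (-2,6,4)
river: ρ → (4,2,-4)
closes: descent 0, river 6
min |a| on river = 2

2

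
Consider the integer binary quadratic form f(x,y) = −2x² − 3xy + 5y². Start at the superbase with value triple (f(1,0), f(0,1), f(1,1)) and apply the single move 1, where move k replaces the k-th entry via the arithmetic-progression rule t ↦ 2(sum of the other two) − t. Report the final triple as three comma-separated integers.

start (-2,5,0) = (f(1,0),f(0,1),f(1,1))
replace slot 1: 2·(5+0) − (-2) = 12 → (12,5,0)

12,5,0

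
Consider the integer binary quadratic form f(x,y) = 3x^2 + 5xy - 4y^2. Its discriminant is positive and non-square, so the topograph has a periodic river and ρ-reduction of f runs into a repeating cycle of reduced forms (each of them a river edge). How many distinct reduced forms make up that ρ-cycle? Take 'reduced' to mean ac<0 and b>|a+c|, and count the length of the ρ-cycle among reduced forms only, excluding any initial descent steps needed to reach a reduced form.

D = 73, ⌊√D⌋ = 8
river: ρ → (-4,3,4)
river: ρ → (4,5,-3)
river: ρ → (-3,7,2)
river: ρ → (2,5,-6)
river: ρ → (-6,7,1)
river: ρ → (1,7,-6)
river: ρ → (-6,5,2)
river: ρ → (2,7,-3)
river: ρ → (-3,5,4)
river: ρ → (4,3,-4)
river: ρ → (-4,5,3)
river: ρ → (3,7,-2)
river: ρ → (-2,5,6)
river: ρ → (6,7,-1)
river: ρ → (-1,7,6)
river: ρ → (6,5,-2)
river: ρ → (-2,7,3)
river: ρ → (3,5,-4)
ρ-cycle length = 18 (tail of 0 descent steps not counted)

18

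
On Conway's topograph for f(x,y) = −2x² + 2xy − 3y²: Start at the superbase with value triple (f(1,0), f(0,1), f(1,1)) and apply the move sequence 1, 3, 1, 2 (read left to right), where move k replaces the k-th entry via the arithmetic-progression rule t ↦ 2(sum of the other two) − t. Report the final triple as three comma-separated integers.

start (-2,-3,-3) = (f(1,0),f(0,1),f(1,1))
replace slot 1: 2·((-3)+(-3)) − (-2) = -10 → (-10,-3,-3)
replace slot 3: 2·((-10)+(-3)) − (-3) = -23 → (-10,-3,-23)
replace slot 1: 2·((-3)+(-23)) − (-10) = -42 → (-42,-3,-23)
replace slot 2: 2·((-42)+(-23)) − (-3) = -127 → (-42,-127,-23)

-42,-127,-23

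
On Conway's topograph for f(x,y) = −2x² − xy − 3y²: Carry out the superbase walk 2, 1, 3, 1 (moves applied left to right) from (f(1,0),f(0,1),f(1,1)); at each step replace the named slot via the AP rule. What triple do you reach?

start (-2,-3,-6) = (f(1,0),f(0,1),f(1,1))
replace slot 2: 2·((-2)+(-6)) − (-3) = -13 → (-2,-13,-6)
replace slot 1: 2·((-13)+(-6)) − (-2) = -36 → (-36,-13,-6)
replace slot 3: 2·((-36)+(-13)) − (-6) = -92 → (-36,-13,-92)
replace slot 1: 2·((-13)+(-92)) − (-36) = -174 → (-174,-13,-92)

-174,-13,-92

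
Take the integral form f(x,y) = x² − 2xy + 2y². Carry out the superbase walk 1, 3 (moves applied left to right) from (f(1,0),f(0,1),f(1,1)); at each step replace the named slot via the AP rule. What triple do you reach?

start (1,2,1) = (f(1,0),f(0,1),f(1,1))
replace slot 1: 2·(2+1) − 1 = 5 → (5,2,1)
replace slot 3: 2·(5+2) − 1 = 13 → (5,2,13)

5,2,13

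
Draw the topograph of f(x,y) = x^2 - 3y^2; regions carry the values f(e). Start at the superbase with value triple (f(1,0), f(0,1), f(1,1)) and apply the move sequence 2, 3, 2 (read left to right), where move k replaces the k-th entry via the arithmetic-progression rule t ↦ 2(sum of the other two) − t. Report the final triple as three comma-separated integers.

start (1,-3,-2) = (f(1,0),f(0,1),f(1,1))
replace slot 2: 2·(1+(-2)) − (-3) = 1 → (1,1,-2)
replace slot 3: 2·(1+1) − (-2) = 6 → (1,1,6)
replace slot 2: 2·(1+6) − 1 = 13 → (1,13,6)

1,13,6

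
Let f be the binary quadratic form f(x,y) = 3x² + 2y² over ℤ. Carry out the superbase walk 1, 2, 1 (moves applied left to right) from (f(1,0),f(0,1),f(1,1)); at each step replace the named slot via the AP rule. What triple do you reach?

start (3,2,5) = (f(1,0),f(0,1),f(1,1))
replace slot 1: 2·(2+5) − 3 = 11 → (11,2,5)
replace slot 2: 2·(11+5) − 2 = 30 → (11,30,5)
replace slot 1: 2·(30+5) − 11 = 59 → (59,30,5)

59,30,5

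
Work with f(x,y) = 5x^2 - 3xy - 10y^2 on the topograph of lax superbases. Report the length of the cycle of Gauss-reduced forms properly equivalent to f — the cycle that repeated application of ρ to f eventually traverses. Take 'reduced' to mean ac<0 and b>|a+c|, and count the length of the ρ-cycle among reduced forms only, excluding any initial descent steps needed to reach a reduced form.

D = 209, ⌊√D⌋ = 14
descent: ρ → (-10,3,5)
descent: ρ → (5,7,-8)  [lands on river]
river: ρ → (-8,9,4)
river: ρ → (4,7,-10)
river: ρ → (-10,13,1)
river: ρ → (1,13,-10)
river: ρ → (-10,7,4)
river: ρ → (4,9,-8)
river: ρ → (-8,7,5)
river: ρ → (5,13,-2)
river: ρ → (-2,11,11)
river: ρ → (11,11,-2)
river: ρ → (-2,13,5)
ρ-cycle length = 12 (tail of 2 descent steps not counted)

12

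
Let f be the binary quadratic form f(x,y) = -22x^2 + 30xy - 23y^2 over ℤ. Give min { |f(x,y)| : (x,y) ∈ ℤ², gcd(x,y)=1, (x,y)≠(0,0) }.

translate: b→14 (≡-30 mod 44), so (22,-30,23)→(22,14,15)
flip: (22,14,15)→(15,-14,22)
reduced (well bottom): (15,-14,22) with a≤c, −a<b≤a
well minimum |f| = |-15| = 15 (negative-definite)

15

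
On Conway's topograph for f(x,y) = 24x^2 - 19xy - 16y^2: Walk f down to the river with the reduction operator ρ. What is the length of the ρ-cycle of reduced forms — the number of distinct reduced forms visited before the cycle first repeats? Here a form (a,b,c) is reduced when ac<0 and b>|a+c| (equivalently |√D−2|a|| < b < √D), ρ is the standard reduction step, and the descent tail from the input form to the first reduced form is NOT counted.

D = 1897, ⌊√D⌋ = 43
descent: ρ → (-16,19,24)  [lands on river]
river: ρ → (24,29,-11)
river: ρ → (-11,37,12)
river: ρ → (12,35,-14)
river: ρ → (-14,21,26)
river: ρ → (26,31,-9)
river: ρ → (-9,41,6)
river: ρ → (6,43,-2)
river: ρ → (-2,41,27)
river: ρ → (27,13,-16)
ρ-cycle length = 10 (tail of 1 descent step not counted)

10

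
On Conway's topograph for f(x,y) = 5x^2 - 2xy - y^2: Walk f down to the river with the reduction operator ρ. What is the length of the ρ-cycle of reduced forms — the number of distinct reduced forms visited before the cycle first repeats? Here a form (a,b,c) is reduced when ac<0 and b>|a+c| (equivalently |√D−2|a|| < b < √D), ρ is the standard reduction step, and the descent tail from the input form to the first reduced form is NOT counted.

D = 24, ⌊√D⌋ = 4
descent: ρ → (-1,4,2)  [lands on river]
river: ρ → (2,4,-1)
ρ-cycle length = 2 (tail of 1 descent step not counted)

2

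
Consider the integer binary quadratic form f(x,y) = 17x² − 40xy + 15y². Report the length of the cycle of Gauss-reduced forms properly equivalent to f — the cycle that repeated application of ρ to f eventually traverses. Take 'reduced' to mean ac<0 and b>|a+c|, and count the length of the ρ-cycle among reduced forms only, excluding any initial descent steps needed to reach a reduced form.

D = 580, ⌊√D⌋ = 24
descent: ρ → (15,10,-8)  [lands on river]
river: ρ → (-8,22,3)
river: ρ → (3,20,-15)
river: ρ → (-15,10,8)
river: ρ → (8,22,-3)
river: ρ → (-3,20,15)
ρ-cycle length = 6 (tail of 1 descent step not counted)

6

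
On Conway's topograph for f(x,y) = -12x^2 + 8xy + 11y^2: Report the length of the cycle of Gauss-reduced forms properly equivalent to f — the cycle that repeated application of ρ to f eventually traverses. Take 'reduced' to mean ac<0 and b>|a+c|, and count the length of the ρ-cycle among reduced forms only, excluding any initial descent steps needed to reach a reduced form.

D = 592, ⌊√D⌋ = 24
river: ρ → (11,14,-9)
river: ρ → (-9,22,3)
river: ρ → (3,20,-16)
river: ρ → (-16,12,7)
river: ρ → (7,16,-12)
river: ρ → (-12,8,11)
ρ-cycle length = 6 (tail of 0 descent steps not counted)

6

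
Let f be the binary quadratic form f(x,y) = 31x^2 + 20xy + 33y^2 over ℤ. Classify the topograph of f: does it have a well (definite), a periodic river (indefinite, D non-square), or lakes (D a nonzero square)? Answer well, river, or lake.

D = b²−4ac = 20² − 4·31·33 = -3692
D < 0 ⇒ definite ⇒ every region one sign ⇒ single well

well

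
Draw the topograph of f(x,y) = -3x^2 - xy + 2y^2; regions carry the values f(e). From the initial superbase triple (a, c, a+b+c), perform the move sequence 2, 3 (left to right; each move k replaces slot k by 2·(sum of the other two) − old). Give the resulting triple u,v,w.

start (-3,2,-2) = (f(1,0),f(0,1),f(1,1))
replace slot 2: 2·((-3)+(-2)) − 2 = -12 → (-3,-12,-2)
replace slot 3: 2·((-3)+(-12)) − (-2) = -28 → (-3,-12,-28)

-3,-12,-28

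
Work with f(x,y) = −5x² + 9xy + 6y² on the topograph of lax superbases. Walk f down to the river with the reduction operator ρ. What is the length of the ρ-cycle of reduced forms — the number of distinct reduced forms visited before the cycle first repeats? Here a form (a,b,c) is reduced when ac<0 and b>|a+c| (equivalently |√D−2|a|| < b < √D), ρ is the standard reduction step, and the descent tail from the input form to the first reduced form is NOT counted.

D = 201, ⌊√D⌋ = 14
river: ρ → (6,3,-8)
river: ρ → (-8,13,1)
river: ρ → (1,13,-8)
river: ρ → (-8,3,6)
river: ρ → (6,9,-5)
river: ρ → (-5,11,4)
river: ρ → (4,13,-2)
river: ρ → (-2,11,10)
river: ρ → (10,9,-3)
river: ρ → (-3,9,10)
river: ρ → (10,11,-2)
river: ρ → (-2,13,4)
river: ρ → (4,11,-5)
river: ρ → (-5,9,6)
ρ-cycle length = 14 (tail of 0 descent steps not counted)

14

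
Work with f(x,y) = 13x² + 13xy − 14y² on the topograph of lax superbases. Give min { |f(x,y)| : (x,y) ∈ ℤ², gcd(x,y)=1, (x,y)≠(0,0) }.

river: ρ → (-14,15,12)
river: ρ → (12,9,-17)
river: ρ → (-17,25,4)
river: ρ → (4,23,-23)
river: ρ → (-23,23,4)
river: ρ → (4,25,-17)
river: ρ → (-17,9,12)
river: ρ → (12,15,-14)
river: ρ → (-14,13,13)
river: ρ → (13,13,-14)
closes: descent 0, river 10
min |a| on river = 4

4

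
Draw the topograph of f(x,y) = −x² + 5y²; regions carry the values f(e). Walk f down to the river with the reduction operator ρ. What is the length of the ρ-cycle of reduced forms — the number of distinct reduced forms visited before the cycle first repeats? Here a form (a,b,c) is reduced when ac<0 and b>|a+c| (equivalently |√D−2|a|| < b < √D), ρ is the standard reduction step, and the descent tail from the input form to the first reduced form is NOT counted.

D = 20, ⌊√D⌋ = 4
descent: ρ → (5,0,-1)
descent: ρ → (-1,4,1)  [lands on river]
river: ρ → (1,4,-1)
ρ-cycle length = 2 (tail of 2 descent steps not counted)

2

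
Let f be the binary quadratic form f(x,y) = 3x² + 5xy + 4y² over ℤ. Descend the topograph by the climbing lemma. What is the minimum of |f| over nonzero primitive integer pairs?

translate: b→-1 (≡5 mod 6), so (3,5,4)→(3,-1,2)
flip: (3,-1,2)→(2,1,3)
reduced (well bottom): (2,1,3) with a≤c, −a<b≤a
well minimum = a = 2

2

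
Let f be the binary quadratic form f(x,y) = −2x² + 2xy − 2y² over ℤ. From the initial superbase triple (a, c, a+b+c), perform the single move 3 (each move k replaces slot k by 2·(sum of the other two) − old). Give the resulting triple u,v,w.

start (-2,-2,-2) = (f(1,0),f(0,1),f(1,1))
replace slot 3: 2·((-2)+(-2)) − (-2) = -6 → (-2,-2,-6)

-2,-2,-6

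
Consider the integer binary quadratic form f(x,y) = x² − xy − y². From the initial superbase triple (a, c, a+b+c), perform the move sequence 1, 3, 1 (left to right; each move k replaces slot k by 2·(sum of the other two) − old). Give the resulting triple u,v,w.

start (1,-1,-1) = (f(1,0),f(0,1),f(1,1))
replace slot 1: 2·((-1)+(-1)) − 1 = -5 → (-5,-1,-1)
replace slot 3: 2·((-5)+(-1)) − (-1) = -11 → (-5,-1,-11)
replace slot 1: 2·((-1)+(-11)) − (-5) = -19 → (-19,-1,-11)

-19,-1,-11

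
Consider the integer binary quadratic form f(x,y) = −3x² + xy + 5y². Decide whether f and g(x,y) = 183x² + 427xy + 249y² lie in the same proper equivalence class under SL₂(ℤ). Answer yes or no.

D₁ = 61, D₂ = 61
river cycle of f (length 6): (-3, 7, 1), (1, 7, -3), (-3, 5, 3), (3, 7, -1), (-1, 7, 3), (3, 5, -3)
river cycle of g (length 6): (-3, 7, 1), (1, 7, -3), (-3, 5, 3), (3, 7, -1), (-1, 7, 3), (3, 5, -3)
cycles coincide ⇒ equivalent

yes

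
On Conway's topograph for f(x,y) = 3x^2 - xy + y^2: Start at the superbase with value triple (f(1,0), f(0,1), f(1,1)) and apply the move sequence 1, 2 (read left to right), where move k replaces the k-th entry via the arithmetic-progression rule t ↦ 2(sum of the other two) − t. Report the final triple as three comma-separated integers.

start (3,1,3) = (f(1,0),f(0,1),f(1,1))
replace slot 1: 2·(1+3) − 3 = 5 → (5,1,3)
replace slot 2: 2·(5+3) − 1 = 15 → (5,15,3)

5,15,3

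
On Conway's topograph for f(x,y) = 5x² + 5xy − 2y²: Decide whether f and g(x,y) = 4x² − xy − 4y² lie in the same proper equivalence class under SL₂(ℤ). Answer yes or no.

D₁ = 65, D₂ = 65
river cycle of f (length 6): (-2, 7, 2), (2, 5, -5), (-5, 5, 2), (2, 7, -2), (-2, 5, 5), (5, 5, -2)
river cycle of g (length 6): (-4, 1, 4), (4, 7, -1), (-1, 7, 4), (4, 1, -4), (-4, 7, 1), (1, 7, -4)
cycles differ ⇒ inequivalent

no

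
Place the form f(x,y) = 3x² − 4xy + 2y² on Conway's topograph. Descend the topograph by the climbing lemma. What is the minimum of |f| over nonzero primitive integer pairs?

translate: b→2 (≡-4 mod 6), so (3,-4,2)→(3,2,1)
flip: (3,2,1)→(1,-2,3)
translate: b→0 (≡-2 mod 2), so (1,-2,3)→(1,0,2)
reduced (well bottom): (1,0,2) with a≤c, −a<b≤a
well minimum = a = 1

1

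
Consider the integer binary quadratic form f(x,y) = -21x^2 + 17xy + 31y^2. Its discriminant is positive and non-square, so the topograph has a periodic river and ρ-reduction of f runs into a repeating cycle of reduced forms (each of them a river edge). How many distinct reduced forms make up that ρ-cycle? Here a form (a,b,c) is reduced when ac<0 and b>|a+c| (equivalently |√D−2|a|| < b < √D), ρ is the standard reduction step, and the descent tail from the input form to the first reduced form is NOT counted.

D = 2893, ⌊√D⌋ = 53
river: ρ → (31,45,-7)
river: ρ → (-7,53,3)
river: ρ → (3,49,-41)
river: ρ → (-41,33,11)
river: ρ → (11,33,-41)
river: ρ → (-41,49,3)
river: ρ → (3,53,-7)
river: ρ → (-7,45,31)
river: ρ → (31,17,-21)
river: ρ → (-21,25,27)
river: ρ → (27,29,-19)
river: ρ → (-19,47,9)
river: ρ → (9,43,-29)
river: ρ → (-29,15,23)
river: ρ → (23,31,-21)
river: ρ → (-21,53,1)
river: ρ → (1,53,-21)
river: ρ → (-21,31,23)
river: ρ → (23,15,-29)
river: ρ → (-29,43,9)
river: ρ → (9,47,-19)
river: ρ → (-19,29,27)
river: ρ → (27,25,-21)
river: ρ → (-21,17,31)
ρ-cycle length = 24 (tail of 0 descent steps not counted)

24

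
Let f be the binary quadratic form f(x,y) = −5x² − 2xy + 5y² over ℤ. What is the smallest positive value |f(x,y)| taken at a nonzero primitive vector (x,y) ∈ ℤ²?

descent: ρ → (5,2,-5)  [lands on river]
river: ρ → (-5,8,2)
river: ρ → (2,8,-5)
river: ρ → (-5,2,5)
river: ρ → (5,8,-2)
river: ρ → (-2,8,5)
closes: descent 1, river 6
min |a| on river = 2

2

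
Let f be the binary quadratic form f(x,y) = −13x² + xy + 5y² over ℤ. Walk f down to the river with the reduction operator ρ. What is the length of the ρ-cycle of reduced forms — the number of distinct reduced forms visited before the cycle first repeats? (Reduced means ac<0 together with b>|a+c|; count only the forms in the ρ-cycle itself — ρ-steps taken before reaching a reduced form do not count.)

D = 261, ⌊√D⌋ = 16
descent: ρ → (5,9,-9)  [lands on river]
river: ρ → (-9,9,5)
river: ρ → (5,11,-7)
river: ρ → (-7,3,9)
river: ρ → (9,15,-1)
river: ρ → (-1,15,9)
river: ρ → (9,3,-7)
river: ρ → (-7,11,5)
ρ-cycle length = 8 (tail of 1 descent step not counted)

8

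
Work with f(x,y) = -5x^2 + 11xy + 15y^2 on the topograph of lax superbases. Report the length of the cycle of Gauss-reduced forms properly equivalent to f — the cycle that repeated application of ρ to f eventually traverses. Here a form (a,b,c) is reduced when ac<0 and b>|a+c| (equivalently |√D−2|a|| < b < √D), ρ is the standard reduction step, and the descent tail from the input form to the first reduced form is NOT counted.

D = 421, ⌊√D⌋ = 20
river: ρ → (15,19,-1)
river: ρ → (-1,19,15)
river: ρ → (15,11,-5)
river: ρ → (-5,19,3)
river: ρ → (3,17,-11)
river: ρ → (-11,5,9)
river: ρ → (9,13,-7)
river: ρ → (-7,15,7)
river: ρ → (7,13,-9)
river: ρ → (-9,5,11)
river: ρ → (11,17,-3)
river: ρ → (-3,19,5)
river: ρ → (5,11,-15)
river: ρ → (-15,19,1)
river: ρ → (1,19,-15)
river: ρ → (-15,11,5)
river: ρ → (5,19,-3)
river: ρ → (-3,17,11)
river: ρ → (11,5,-9)
river: ρ → (-9,13,7)
river: ρ → (7,15,-7)
river: ρ → (-7,13,9)
river: ρ → (9,5,-11)
river: ρ → (-11,17,3)
river: ρ → (3,19,-5)
river: ρ → (-5,11,15)
ρ-cycle length = 26 (tail of 0 descent steps not counted)

26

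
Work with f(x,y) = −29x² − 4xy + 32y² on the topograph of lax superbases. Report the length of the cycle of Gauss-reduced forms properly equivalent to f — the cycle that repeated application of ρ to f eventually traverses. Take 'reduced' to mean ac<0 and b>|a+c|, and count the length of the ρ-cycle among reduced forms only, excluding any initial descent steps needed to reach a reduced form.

D = 3728, ⌊√D⌋ = 61
descent: ρ → (32,4,-29)  [lands on river]
river: ρ → (-29,54,7)
river: ρ → (7,58,-13)
river: ρ → (-13,46,31)
river: ρ → (31,16,-28)
river: ρ → (-28,40,19)
river: ρ → (19,36,-32)
river: ρ → (-32,28,23)
river: ρ → (23,18,-37)
river: ρ → (-37,56,4)
river: ρ → (4,56,-37)
river: ρ → (-37,18,23)
river: ρ → (23,28,-32)
river: ρ → (-32,36,19)
river: ρ → (19,40,-28)
river: ρ → (-28,16,31)
river: ρ → (31,46,-13)
river: ρ → (-13,58,7)
river: ρ → (7,54,-29)
river: ρ → (-29,4,32)
river: ρ → (32,60,-1)
river: ρ → (-1,60,32)
ρ-cycle length = 22 (tail of 1 descent step not counted)

22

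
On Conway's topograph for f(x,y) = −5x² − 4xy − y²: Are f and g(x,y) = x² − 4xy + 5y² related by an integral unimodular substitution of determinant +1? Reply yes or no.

D₁ = -4, D₂ = -4
f is negative-definite; reduce −f:
−f: flip: (5,4,1)→(1,-4,5)
−f: translate: b→0 (≡-4 mod 2), so (1,-4,5)→(1,0,1)
−f: reduced (well bottom): (1,0,1) with a≤c, −a<b≤a
flip sign back: reduced form of f is (-1,0,-1)
g: translate: b→0 (≡-4 mod 2), so (1,-4,5)→(1,0,1)
g: reduced (well bottom): (1,0,1) with a≤c, −a<b≤a
reduced forms (-1, 0, -1) vs (1, 0, 1) ⇒ inequivalent

no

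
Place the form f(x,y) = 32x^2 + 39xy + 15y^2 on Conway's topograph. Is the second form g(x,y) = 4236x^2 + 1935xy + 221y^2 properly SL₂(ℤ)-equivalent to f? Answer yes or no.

D₁ = -399, D₂ = -399
f: translate: b→-25 (≡39 mod 64), so (32,39,15)→(32,-25,8)
f: flip: (32,-25,8)→(8,25,32)
f: translate: b→-7 (≡25 mod 16), so (8,25,32)→(8,-7,14)
f: reduced (well bottom): (8,-7,14) with a≤c, −a<b≤a
g: flip: (4236,1935,221)→(221,-1935,4236)
g: translate: b→-167 (≡-1935 mod 442), so (221,-1935,4236)→(221,-167,32)
g: flip: (221,-167,32)→(32,167,221)
g: translate: b→-25 (≡167 mod 64), so (32,167,221)→(32,-25,8)
g: flip: (32,-25,8)→(8,25,32)
g: translate: b→-7 (≡25 mod 16), so (8,25,32)→(8,-7,14)
g: reduced (well bottom): (8,-7,14) with a≤c, −a<b≤a
reduced forms (8, -7, 14) vs (8, -7, 14) ⇒ equivalent

yes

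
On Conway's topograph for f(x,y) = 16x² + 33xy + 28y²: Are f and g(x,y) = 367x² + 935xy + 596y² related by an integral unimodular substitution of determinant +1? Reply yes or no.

D₁ = -703, D₂ = -703
f: translate: b→1 (≡33 mod 32), so (16,33,28)→(16,1,11)
f: flip: (16,1,11)→(11,-1,16)
f: reduced (well bottom): (11,-1,16) with a≤c, −a<b≤a
g: translate: b→201 (≡935 mod 734), so (367,935,596)→(367,201,28)
g: flip: (367,201,28)→(28,-201,367)
g: translate: b→23 (≡-201 mod 56), so (28,-201,367)→(28,23,11)
g: flip: (28,23,11)→(11,-23,28)
g: translate: b→-1 (≡-23 mod 22), so (11,-23,28)→(11,-1,16)
g: reduced (well bottom): (11,-1,16) with a≤c, −a<b≤a
reduced forms (11, -1, 16) vs (11, -1, 16) ⇒ equivalent

yes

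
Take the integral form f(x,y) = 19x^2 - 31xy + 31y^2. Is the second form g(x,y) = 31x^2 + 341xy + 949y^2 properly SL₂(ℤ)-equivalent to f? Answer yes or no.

D₁ = -1395, D₂ = -1395
f: translate: b→7 (≡-31 mod 38), so (19,-31,31)→(19,7,19)
f: reduced (well bottom): (19,7,19) with a≤c, −a<b≤a
g: translate: b→31 (≡341 mod 62), so (31,341,949)→(31,31,19)
g: flip: (31,31,19)→(19,-31,31)
g: translate: b→7 (≡-31 mod 38), so (19,-31,31)→(19,7,19)
g: reduced (well bottom): (19,7,19) with a≤c, −a<b≤a
reduced forms (19, 7, 19) vs (19, 7, 19) ⇒ equivalent

yes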